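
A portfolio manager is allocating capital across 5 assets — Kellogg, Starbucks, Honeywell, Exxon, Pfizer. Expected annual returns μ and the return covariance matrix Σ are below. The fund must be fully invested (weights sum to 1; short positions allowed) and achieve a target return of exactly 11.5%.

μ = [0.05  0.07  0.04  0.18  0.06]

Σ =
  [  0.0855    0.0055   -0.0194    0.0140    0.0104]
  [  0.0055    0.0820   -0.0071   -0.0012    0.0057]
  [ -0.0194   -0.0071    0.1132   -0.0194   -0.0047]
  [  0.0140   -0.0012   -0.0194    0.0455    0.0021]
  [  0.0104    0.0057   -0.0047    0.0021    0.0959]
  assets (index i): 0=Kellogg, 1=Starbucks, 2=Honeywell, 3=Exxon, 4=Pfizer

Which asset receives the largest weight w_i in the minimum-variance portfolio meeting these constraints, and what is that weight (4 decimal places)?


u=Σ⁻¹μ = [-0.0021  0.9867  1.2031  4.4713  0.5283]
v=Σ⁻¹𝟙 = [9.1878  12.7265  16.0154  25.9048  8.8924]
a=μᵀu=0.953618  b=𝟙ᵀu=7.187272  c=𝟙ᵀv=72.726948  D=ac−b²=17.696838
λ₁=(c·0.115−b)/D = (72.726948·0.115−7.187272)/17.696838 = 0.066471
λ₂=(a−b·0.115)/D = (0.953618−7.187272·0.115)/17.696838 = 0.007181
w* = 0.066471·u + 0.007181·v:
  w_0 = 0.066471·-0.0021 + 0.007181·9.1878 = 0.0658  (Kellogg)
  w_1 = 0.066471·0.9867 + 0.007181·12.7265 = 0.1570  (Starbucks)
  w_2 = 0.066471·1.2031 + 0.007181·16.0154 = 0.1950  (Honeywell)
  w_3 = 0.066471·4.4713 + 0.007181·25.9048 = 0.4832  (Exxon)
  w_4 = 0.066471·0.5283 + 0.007181·8.8924 = 0.0990  (Pfizer)
Σw_i=1.0000  μᵀw=0.1150
σ²=wᵀΣw=λ₁·μ_p+λ₂ = 0.066471·0.115 + 0.007181 = 0.014825 ≈ 0.0148

Exxon (0.4832)


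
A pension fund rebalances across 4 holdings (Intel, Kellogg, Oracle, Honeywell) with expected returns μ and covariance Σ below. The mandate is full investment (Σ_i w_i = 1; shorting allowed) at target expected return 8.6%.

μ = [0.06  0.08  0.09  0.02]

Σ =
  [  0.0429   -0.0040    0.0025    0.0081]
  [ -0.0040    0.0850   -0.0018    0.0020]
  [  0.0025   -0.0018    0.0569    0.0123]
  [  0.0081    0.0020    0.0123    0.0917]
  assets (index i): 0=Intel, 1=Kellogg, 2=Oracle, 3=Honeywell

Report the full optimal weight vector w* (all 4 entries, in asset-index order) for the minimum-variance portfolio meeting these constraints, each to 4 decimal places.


u=Σ⁻¹μ = [1.4309  1.0454  1.5829  -0.1434]
v=Σ⁻¹𝟙 = [22.3757  12.9935  15.5857  6.5547]
a=μᵀu=0.309082  b=𝟙ᵀu=3.915828  c=𝟙ᵀv=57.509580  D=ac−b²=2.441481
λ₁=(c·0.086−b)/D = (57.509580·0.086−3.915828)/2.441481 = 0.421874
λ₂=(a−b·0.086)/D = (0.309082−3.915828·0.086)/2.441481 = -0.011337
w* = 0.421874·u + -0.011337·v:
  w_0 = 0.421874·1.4309 + -0.011337·22.3757 = 0.3500  (Intel)
  w_1 = 0.421874·1.0454 + -0.011337·12.9935 = 0.2937  (Kellogg)
  w_2 = 0.421874·1.5829 + -0.011337·15.5857 = 0.4911  (Oracle)
  w_3 = 0.421874·-0.1434 + -0.011337·6.5547 = -0.1348  (Honeywell)
Σw_i=1.0000  μᵀw=0.0860
σ²=wᵀΣw=λ₁·μ_p+λ₂ = 0.421874·0.086 + -0.011337 = 0.024944 ≈ 0.0249

0.3500  0.2937  0.4911  -0.1348


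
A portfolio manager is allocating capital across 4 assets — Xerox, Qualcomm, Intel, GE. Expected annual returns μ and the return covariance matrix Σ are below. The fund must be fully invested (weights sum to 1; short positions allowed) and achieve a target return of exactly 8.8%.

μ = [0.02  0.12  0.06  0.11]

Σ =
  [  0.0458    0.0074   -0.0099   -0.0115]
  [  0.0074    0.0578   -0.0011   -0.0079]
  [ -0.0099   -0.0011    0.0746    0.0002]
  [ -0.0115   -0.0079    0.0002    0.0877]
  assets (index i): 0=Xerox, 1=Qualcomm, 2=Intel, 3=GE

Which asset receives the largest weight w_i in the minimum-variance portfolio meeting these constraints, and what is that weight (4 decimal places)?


x=Σ⁻¹μ = [0.6637  2.2190  0.9210  1.5391]
y=Σ⁻¹𝟙 = [27.0118  16.4091  17.1875  16.3835]
a=μᵀx=0.504116  b=𝟙ᵀx=5.342766  c=𝟙ᵀy=76.991906  D=ac−b²=10.267734
λ₁=(c·0.088−b)/D = (76.991906·0.088−5.342766)/10.267734 = 0.139517
λ₂=(a−b·0.088)/D = (0.504116−5.342766·0.088)/10.267734 = 0.003307
w* = 0.139517·x + 0.003307·y:
  w_0 = 0.139517·0.6637 + 0.003307·27.0118 = 0.1819  (Xerox)
  w_1 = 0.139517·2.2190 + 0.003307·16.4091 = 0.3639  (Qualcomm)
  w_2 = 0.139517·0.9210 + 0.003307·17.1875 = 0.1853  (Intel)
  w_3 = 0.139517·1.5391 + 0.003307·16.3835 = 0.2689  (GE)
Σw_i=1.0000  μᵀw=0.0880
σ²=wᵀΣw=λ₁·μ_p+λ₂ = 0.139517·0.088 + 0.003307 = 0.015584 ≈ 0.0156

Qualcomm (0.3639)


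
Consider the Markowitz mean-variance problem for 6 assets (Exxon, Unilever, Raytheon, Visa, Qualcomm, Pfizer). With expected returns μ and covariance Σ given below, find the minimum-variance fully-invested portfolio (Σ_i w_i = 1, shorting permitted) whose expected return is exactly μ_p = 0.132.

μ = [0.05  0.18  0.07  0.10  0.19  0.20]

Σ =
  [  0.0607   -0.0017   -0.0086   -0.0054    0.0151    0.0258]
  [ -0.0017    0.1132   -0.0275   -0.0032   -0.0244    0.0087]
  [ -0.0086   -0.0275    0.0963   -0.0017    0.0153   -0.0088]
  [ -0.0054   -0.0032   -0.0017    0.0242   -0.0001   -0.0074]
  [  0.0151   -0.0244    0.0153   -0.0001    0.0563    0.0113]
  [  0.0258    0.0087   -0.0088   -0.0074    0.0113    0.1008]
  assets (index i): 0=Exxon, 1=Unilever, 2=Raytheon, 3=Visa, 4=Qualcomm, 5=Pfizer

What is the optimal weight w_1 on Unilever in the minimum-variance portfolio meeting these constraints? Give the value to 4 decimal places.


0.1597

g=Σ⁻¹μ = [-0.2583  2.7104  1.1075  5.0907  3.9569  1.8431]
h=Σ⁻¹𝟙 = [16.8079  17.0214  15.9794  50.8350  14.8510  7.6116]
a=μᵀg=2.181990  b=𝟙ᵀg=14.450318  c=𝟙ᵀh=123.106318  D=ac−b²=59.805062
λ₁=(c·0.132−b)/D = (123.106318·0.132−14.450318)/59.805062 = 0.030093
λ₂=(a−b·0.132)/D = (2.181990−14.450318·0.132)/59.805062 = 0.004591
w* = 0.030093·g + 0.004591·h:
  w_0 = 0.030093·-0.2583 + 0.004591·16.8079 = 0.0694  (Exxon)
  w_1 = 0.030093·2.7104 + 0.004591·17.0214 = 0.1597  (Unilever)
  w_2 = 0.030093·1.1075 + 0.004591·15.9794 = 0.1067  (Raytheon)
  w_3 = 0.030093·5.0907 + 0.004591·50.8350 = 0.3866  (Visa)
  w_4 = 0.030093·3.9569 + 0.004591·14.8510 = 0.1873  (Qualcomm)
  w_5 = 0.030093·1.8431 + 0.004591·7.6116 = 0.0904  (Pfizer)
Σw_i=1.0000  μᵀw=0.1320
σ²=wᵀΣw=λ₁·μ_p+λ₂ = 0.030093·0.132 + 0.004591 = 0.008563 ≈ 0.0086


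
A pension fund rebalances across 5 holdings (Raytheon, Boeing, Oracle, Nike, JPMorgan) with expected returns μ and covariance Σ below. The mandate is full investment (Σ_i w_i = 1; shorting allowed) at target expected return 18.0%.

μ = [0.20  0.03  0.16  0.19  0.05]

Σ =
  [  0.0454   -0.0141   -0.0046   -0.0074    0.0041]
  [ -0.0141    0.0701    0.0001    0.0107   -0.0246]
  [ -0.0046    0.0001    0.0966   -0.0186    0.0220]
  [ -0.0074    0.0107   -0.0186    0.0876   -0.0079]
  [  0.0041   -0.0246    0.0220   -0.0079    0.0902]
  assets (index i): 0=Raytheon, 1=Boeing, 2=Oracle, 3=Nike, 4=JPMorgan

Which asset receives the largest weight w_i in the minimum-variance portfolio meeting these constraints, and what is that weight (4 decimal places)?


Raytheon (0.4689)

u=Σ⁻¹μ = [5.4821  1.1682  2.4327  3.0326  0.2960]
v=Σ⁻¹𝟙 = [31.5796  23.4325  11.3920  14.9541  14.5729]
a=μᵀu=2.111688  b=𝟙ᵀu=12.411527  c=𝟙ᵀv=95.931037  D=ac−b²=48.530393
λ₁=(c·0.180−b)/D = (95.931037·0.180−12.411527)/48.530393 = 0.100062
λ₂=(a−b·0.180)/D = (2.111688−12.411527·0.180)/48.530393 = -0.002522
w* = 0.100062·u + -0.002522·v:
  w_0 = 0.100062·5.4821 + -0.002522·31.5796 = 0.4689  (Raytheon)
  w_1 = 0.100062·1.1682 + -0.002522·23.4325 = 0.0578  (Boeing)
  w_2 = 0.100062·2.4327 + -0.002522·11.3920 = 0.2147  (Oracle)
  w_3 = 0.100062·3.0326 + -0.002522·14.9541 = 0.2657  (Nike)
  w_4 = 0.100062·0.2960 + -0.002522·14.5729 = -0.0071  (JPMorgan)
Σw_i=1.0000  μᵀw=0.1800
σ²=wᵀΣw=λ₁·μ_p+λ₂ = 0.100062·0.180 + -0.002522 = 0.015489 ≈ 0.0155


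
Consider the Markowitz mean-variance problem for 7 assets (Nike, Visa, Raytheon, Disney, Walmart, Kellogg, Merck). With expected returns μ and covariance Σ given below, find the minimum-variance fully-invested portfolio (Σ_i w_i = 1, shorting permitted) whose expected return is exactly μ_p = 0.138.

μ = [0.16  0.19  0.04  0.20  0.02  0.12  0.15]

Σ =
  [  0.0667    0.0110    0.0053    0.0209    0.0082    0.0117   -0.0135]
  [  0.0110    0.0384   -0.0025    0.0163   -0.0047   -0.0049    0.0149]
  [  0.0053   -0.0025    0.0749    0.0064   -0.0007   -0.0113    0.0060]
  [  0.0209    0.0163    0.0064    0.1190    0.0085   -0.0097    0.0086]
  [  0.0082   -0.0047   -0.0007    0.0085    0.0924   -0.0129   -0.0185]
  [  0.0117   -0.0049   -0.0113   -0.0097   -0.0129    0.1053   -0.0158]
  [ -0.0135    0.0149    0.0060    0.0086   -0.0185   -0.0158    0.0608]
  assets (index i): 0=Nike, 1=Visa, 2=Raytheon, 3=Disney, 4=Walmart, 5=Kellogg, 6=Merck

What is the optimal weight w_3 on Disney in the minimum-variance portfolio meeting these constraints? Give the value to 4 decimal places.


u=Σ⁻¹μ = [1.6196  3.5450  0.5412  0.7739  0.9377  1.7492  2.5350]
v=Σ⁻¹𝟙 = [9.4930  19.2358  14.0604  1.8553  17.5551  16.4392  21.8048]
a=μᵀu=1.718036  b=𝟙ᵀu=11.701692  c=𝟙ᵀv=100.443635  D=ac−b²=35.636179
λ₁=(c·0.138−b)/D = (100.443635·0.138−11.701692)/35.636179 = 0.060599
λ₂=(a−b·0.138)/D = (1.718036−11.701692·0.138)/35.636179 = 0.002896
w* = 0.060599·u + 0.002896·v:
  w_0 = 0.060599·1.6196 + 0.002896·9.4930 = 0.1256  (Nike)
  w_1 = 0.060599·3.5450 + 0.002896·19.2358 = 0.2705  (Visa)
  w_2 = 0.060599·0.5412 + 0.002896·14.0604 = 0.0735  (Raytheon)
  w_3 = 0.060599·0.7739 + 0.002896·1.8553 = 0.0523  (Disney)
  w_4 = 0.060599·0.9377 + 0.002896·17.5551 = 0.1077  (Walmart)
  w_5 = 0.060599·1.7492 + 0.002896·16.4392 = 0.1536  (Kellogg)
  w_6 = 0.060599·2.5350 + 0.002896·21.8048 = 0.2168  (Merck)
Σw_i=1.0000  μᵀw=0.1380
σ²=wᵀΣw=λ₁·μ_p+λ₂ = 0.060599·0.138 + 0.002896 = 0.011259 ≈ 0.0113

0.0523


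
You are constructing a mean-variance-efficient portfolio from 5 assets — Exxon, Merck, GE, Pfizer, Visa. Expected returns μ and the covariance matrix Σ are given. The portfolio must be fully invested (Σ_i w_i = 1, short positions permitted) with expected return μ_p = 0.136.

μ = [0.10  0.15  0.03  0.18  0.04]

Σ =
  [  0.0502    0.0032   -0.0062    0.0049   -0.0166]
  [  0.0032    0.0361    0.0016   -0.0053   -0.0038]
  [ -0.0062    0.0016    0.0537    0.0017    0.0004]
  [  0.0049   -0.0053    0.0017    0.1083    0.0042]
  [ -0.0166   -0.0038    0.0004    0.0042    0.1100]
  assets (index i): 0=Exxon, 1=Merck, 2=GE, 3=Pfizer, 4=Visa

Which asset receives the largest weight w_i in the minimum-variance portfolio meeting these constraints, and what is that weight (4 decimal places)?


Merck (0.5037)

p=Σ⁻¹μ = [1.8586  4.2977  0.5844  1.7510  0.7236]
q=Σ⁻¹𝟙 = [24.2278  27.3239  20.2325  8.6417  13.2875]
a=μᵀp=1.192182  b=𝟙ᵀp=9.215344  c=𝟙ᵀq=93.713399  D=ac−b²=26.800849
λ₁=(c·0.136−b)/D = (93.713399·0.136−9.215344)/26.800849 = 0.131700
λ₂=(a−b·0.136)/D = (1.192182−9.215344·0.136)/26.800849 = -0.002280
w* = 0.131700·p + -0.002280·q:
  w_0 = 0.131700·1.8586 + -0.002280·24.2278 = 0.1895  (Exxon)
  w_1 = 0.131700·4.2977 + -0.002280·27.3239 = 0.5037  (Merck)
  w_2 = 0.131700·0.5844 + -0.002280·20.2325 = 0.0308  (GE)
  w_3 = 0.131700·1.7510 + -0.002280·8.6417 = 0.2109  (Pfizer)
  w_4 = 0.131700·0.7236 + -0.002280·13.2875 = 0.0650  (Visa)
Σw_i=1.0000  μᵀw=0.1360
σ²=wᵀΣw=λ₁·μ_p+λ₂ = 0.131700·0.136 + -0.002280 = 0.015631 ≈ 0.0156


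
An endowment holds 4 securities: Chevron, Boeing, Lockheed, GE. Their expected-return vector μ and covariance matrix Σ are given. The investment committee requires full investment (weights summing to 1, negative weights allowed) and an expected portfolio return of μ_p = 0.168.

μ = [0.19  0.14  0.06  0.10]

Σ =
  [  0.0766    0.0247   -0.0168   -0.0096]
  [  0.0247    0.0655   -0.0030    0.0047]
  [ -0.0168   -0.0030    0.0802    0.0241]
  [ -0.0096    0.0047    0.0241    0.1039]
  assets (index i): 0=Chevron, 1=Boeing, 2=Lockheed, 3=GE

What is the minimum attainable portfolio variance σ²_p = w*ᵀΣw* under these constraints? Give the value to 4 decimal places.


g=Σ⁻¹μ = [2.4309  1.2040  1.0341  0.8927]
h=Σ⁻¹𝟙 = [13.6371  10.2209  13.5182  7.2867]
a=μᵀg=0.781748  b=𝟙ᵀg=5.561737  c=𝟙ᵀh=44.662884  D=ac−b²=3.982195
λ₁=(c·0.168−b)/D = (44.662884·0.168−5.561737)/3.982195 = 0.487577
λ₂=(a−b·0.168)/D = (0.781748−5.561737·0.168)/3.982195 = -0.038327
w* = 0.487577·g + -0.038327·h:
  w_0 = 0.487577·2.4309 + -0.038327·13.6371 = 0.6626  (Chevron)
  w_1 = 0.487577·1.2040 + -0.038327·10.2209 = 0.1953  (Boeing)
  w_2 = 0.487577·1.0341 + -0.038327·13.5182 = -0.0139  (Lockheed)
  w_3 = 0.487577·0.8927 + -0.038327·7.2867 = 0.1560  (GE)
Σw_i=1.0000  μᵀw=0.1680
σ²=wᵀΣw=λ₁·μ_p+λ₂ = 0.487577·0.168 + -0.038327 = 0.043586 ≈ 0.0436

0.0436


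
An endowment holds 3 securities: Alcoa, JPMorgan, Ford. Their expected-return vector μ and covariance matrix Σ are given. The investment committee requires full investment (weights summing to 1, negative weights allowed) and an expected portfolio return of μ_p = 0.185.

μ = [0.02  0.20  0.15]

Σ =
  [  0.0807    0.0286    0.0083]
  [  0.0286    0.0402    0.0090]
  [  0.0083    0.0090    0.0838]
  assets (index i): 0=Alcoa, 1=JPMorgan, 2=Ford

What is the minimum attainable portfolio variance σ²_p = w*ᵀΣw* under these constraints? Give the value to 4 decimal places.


0.0309

p=Σ⁻¹μ = [-2.0682  6.1477  1.3346]
q=Σ⁻¹𝟙 = [4.4862  19.5827  9.3857]
a=μᵀp=1.388367  b=𝟙ᵀp=5.414116  c=𝟙ᵀq=33.454551  D=ac−b²=17.134552
λ₁=(c·0.185−b)/D = (33.454551·0.185−5.414116)/17.134552 = 0.045229
λ₂=(a−b·0.185)/D = (1.388367−5.414116·0.185)/17.134552 = 0.022572
w* = 0.045229·p + 0.022572·q:
  w_0 = 0.045229·-2.0682 + 0.022572·4.4862 = 0.0077  (Alcoa)
  w_1 = 0.045229·6.1477 + 0.022572·19.5827 = 0.7201  (JPMorgan)
  w_2 = 0.045229·1.3346 + 0.022572·9.3857 = 0.2722  (Ford)
Σw_i=1.0000  μᵀw=0.1850
σ²=wᵀΣw=λ₁·μ_p+λ₂ = 0.045229·0.185 + 0.022572 = 0.030939 ≈ 0.0309


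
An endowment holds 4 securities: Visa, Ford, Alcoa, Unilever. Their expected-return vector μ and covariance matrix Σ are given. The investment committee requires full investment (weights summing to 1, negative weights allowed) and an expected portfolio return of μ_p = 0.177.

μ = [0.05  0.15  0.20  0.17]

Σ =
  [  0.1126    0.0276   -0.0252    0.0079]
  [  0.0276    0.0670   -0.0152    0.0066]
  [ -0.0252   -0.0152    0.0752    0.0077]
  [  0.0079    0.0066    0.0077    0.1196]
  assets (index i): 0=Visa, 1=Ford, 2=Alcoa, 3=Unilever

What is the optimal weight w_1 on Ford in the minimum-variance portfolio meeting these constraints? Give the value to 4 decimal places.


0.3925

g=Σ⁻¹μ = [0.4375  2.6927  3.2445  1.0350]
h=Σ⁻¹𝟙 = [9.0224  14.8962  18.7449  5.7364]
a=μᵀg=1.250628  b=𝟙ᵀg=7.409712  c=𝟙ᵀh=48.399841  D=ac−b²=5.626358
λ₁=(c·0.177−b)/D = (48.399841·0.177−7.409712)/5.626358 = 0.205650
λ₂=(a−b·0.177)/D = (1.250628−7.409712·0.177)/5.626358 = -0.010822
w* = 0.205650·g + -0.010822·h:
  w_0 = 0.205650·0.4375 + -0.010822·9.0224 = -0.0077  (Visa)
  w_1 = 0.205650·2.6927 + -0.010822·14.8962 = 0.3925  (Ford)
  w_2 = 0.205650·3.2445 + -0.010822·18.7449 = 0.4644  (Alcoa)
  w_3 = 0.205650·1.0350 + -0.010822·5.7364 = 0.1508  (Unilever)
Σw_i=1.0000  μᵀw=0.1770
σ²=wᵀΣw=λ₁·μ_p+λ₂ = 0.205650·0.177 + -0.010822 = 0.025578 ≈ 0.0256


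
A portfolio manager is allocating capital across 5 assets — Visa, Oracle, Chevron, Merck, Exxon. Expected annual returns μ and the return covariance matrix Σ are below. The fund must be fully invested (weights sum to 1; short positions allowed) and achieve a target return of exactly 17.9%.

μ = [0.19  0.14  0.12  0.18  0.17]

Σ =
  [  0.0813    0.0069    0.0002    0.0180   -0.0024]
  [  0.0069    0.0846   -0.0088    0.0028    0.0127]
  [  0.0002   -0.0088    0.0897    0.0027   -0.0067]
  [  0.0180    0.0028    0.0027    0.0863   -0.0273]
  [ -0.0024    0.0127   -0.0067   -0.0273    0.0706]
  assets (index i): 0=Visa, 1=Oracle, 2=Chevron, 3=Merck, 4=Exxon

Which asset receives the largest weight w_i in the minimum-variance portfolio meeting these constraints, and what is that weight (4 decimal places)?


x=Σ⁻¹μ = [1.7385  1.0668  1.6166  2.7415  3.4887]
y=Σ⁻¹𝟙 = [8.6865  8.9480  13.0402  15.4201  20.0502]
a=μᵀx=1.760213  b=𝟙ᵀx=10.652126  c=𝟙ᵀy=66.144986  D=ac−b²=2.961461
λ₁=(c·0.179−b)/D = (66.144986·0.179−10.652126)/2.961461 = 0.401095
λ₂=(a−b·0.179)/D = (1.760213−10.652126·0.179)/2.961461 = -0.049475
w* = 0.401095·x + -0.049475·y:
  w_0 = 0.401095·1.7385 + -0.049475·8.6865 = 0.2675  (Visa)
  w_1 = 0.401095·1.0668 + -0.049475·8.9480 = -0.0148  (Oracle)
  w_2 = 0.401095·1.6166 + -0.049475·13.0402 = 0.0033  (Chevron)
  w_3 = 0.401095·2.7415 + -0.049475·15.4201 = 0.3367  (Merck)
  w_4 = 0.401095·3.4887 + -0.049475·20.0502 = 0.4073  (Exxon)
Σw_i=1.0000  μᵀw=0.1790
σ²=wᵀΣw=λ₁·μ_p+λ₂ = 0.401095·0.179 + -0.049475 = 0.022321 ≈ 0.0223

Exxon (0.4073)


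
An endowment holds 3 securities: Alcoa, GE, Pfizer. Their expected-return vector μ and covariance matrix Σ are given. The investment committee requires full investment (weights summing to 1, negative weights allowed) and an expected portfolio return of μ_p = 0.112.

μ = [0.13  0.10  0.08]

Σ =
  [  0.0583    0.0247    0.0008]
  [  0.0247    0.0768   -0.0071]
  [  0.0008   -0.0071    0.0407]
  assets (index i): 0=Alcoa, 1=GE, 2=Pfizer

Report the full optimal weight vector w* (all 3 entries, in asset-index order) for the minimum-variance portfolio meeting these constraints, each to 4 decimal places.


g=Σ⁻¹μ = [1.8150  0.9115  2.0889]
h=Σ⁻¹𝟙 = [11.8571  11.6451  26.3684]
a=μᵀg=0.494213  b=𝟙ᵀg=4.815412  c=𝟙ᵀh=49.870664  D=ac−b²=1.458550
λ₁=(c·0.112−b)/D = (49.870664·0.112−4.815412)/1.458550 = 0.527992
λ₂=(a−b·0.112)/D = (0.494213−4.815412·0.112)/1.458550 = -0.030930
w* = 0.527992·g + -0.030930·h:
  w_0 = 0.527992·1.8150 + -0.030930·11.8571 = 0.5916  (Alcoa)
  w_1 = 0.527992·0.9115 + -0.030930·11.6451 = 0.1211  (GE)
  w_2 = 0.527992·2.0889 + -0.030930·26.3684 = 0.2874  (Pfizer)
Σw_i=1.0000  μᵀw=0.1120
σ²=wᵀΣw=λ₁·μ_p+λ₂ = 0.527992·0.112 + -0.030930 = 0.028205 ≈ 0.0282

0.5916  0.1211  0.2874


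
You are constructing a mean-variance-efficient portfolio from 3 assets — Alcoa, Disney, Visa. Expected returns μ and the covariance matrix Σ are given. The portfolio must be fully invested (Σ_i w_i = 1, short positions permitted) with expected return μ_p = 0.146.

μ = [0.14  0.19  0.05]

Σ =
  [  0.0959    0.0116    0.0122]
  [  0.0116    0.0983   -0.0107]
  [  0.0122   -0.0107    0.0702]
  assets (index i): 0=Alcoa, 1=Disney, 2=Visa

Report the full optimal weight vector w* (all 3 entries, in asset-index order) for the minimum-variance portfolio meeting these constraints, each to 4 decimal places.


u=Σ⁻¹μ = [1.1294  1.8871  0.8036]
v=Σ⁻¹𝟙 = [7.2439  10.9127  14.6494]
a=μᵀu=0.556833  b=𝟙ᵀu=3.820033  c=𝟙ᵀv=32.806046  D=ac−b²=3.674834
λ₁=(c·0.146−b)/D = (32.806046·0.146−3.820033)/3.674834 = 0.263862
λ₂=(a−b·0.146)/D = (0.556833−3.820033·0.146)/3.674834 = -0.000243
w* = 0.263862·u + -0.000243·v:
  w_0 = 0.263862·1.1294 + -0.000243·7.2439 = 0.2962  (Alcoa)
  w_1 = 0.263862·1.8871 + -0.000243·10.9127 = 0.4953  (Disney)
  w_2 = 0.263862·0.8036 + -0.000243·14.6494 = 0.2085  (Visa)
Σw_i=1.0000  μᵀw=0.1460
σ²=wᵀΣw=λ₁·μ_p+λ₂ = 0.263862·0.146 + -0.000243 = 0.038281 ≈ 0.0383

0.2962  0.4953  0.2085


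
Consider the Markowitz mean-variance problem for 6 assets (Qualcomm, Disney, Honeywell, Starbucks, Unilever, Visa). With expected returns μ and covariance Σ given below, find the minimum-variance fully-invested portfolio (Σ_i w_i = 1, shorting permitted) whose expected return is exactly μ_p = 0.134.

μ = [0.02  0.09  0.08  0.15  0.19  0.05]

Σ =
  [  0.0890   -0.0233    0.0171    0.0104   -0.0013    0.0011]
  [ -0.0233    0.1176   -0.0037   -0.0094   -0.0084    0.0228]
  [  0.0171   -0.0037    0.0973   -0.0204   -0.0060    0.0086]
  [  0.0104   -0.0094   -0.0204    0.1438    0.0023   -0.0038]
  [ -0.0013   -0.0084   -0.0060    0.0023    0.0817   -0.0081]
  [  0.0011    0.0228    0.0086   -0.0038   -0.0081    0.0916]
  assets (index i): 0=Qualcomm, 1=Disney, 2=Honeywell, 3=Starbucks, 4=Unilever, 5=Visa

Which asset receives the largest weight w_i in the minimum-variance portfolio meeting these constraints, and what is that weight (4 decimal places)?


Unilever (0.3856)

x=Σ⁻¹μ = [0.1464  1.0253  1.2124  1.2430  2.5320  0.4505]
y=Σ⁻¹𝟙 = [11.2369  11.1181  10.6349  8.3671  14.9685  8.6870]
a=μᵀx=0.882253  b=𝟙ᵀx=6.609591  c=𝟙ᵀy=65.012473  D=ac−b²=13.670764
λ₁=(c·0.134−b)/D = (65.012473·0.134−6.609591)/13.670764 = 0.153765
λ₂=(a−b·0.134)/D = (0.882253−6.609591·0.134)/13.670764 = -0.000251
w* = 0.153765·x + -0.000251·y:
  w_0 = 0.153765·0.1464 + -0.000251·11.2369 = 0.0197  (Qualcomm)
  w_1 = 0.153765·1.0253 + -0.000251·11.1181 = 0.1549  (Disney)
  w_2 = 0.153765·1.2124 + -0.000251·10.6349 = 0.1838  (Honeywell)
  w_3 = 0.153765·1.2430 + -0.000251·8.3671 = 0.1890  (Starbucks)
  w_4 = 0.153765·2.5320 + -0.000251·14.9685 = 0.3856  (Unilever)
  w_5 = 0.153765·0.4505 + -0.000251·8.6870 = 0.0671  (Visa)
Σw_i=1.0000  μᵀw=0.1340
σ²=wᵀΣw=λ₁·μ_p+λ₂ = 0.153765·0.134 + -0.000251 = 0.020353 ≈ 0.0204


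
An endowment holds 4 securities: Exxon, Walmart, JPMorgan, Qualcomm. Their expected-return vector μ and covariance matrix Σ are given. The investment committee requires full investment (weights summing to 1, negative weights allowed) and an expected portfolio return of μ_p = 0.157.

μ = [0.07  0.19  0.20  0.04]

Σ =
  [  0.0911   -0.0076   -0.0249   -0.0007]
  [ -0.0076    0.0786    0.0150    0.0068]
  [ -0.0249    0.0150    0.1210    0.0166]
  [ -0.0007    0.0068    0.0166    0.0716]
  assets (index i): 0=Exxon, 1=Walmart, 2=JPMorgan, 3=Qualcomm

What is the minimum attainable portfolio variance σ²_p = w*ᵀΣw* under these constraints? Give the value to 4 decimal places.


g=Σ⁻¹μ = [1.4112  2.2375  1.6696  -0.0271]
h=Σ⁻¹𝟙 = [14.2815  11.5698  8.2469  11.0953]
a=μᵀg=0.856746  b=𝟙ᵀg=5.291172  c=𝟙ᵀh=45.193573  D=ac−b²=10.722925
λ₁=(c·0.157−b)/D = (45.193573·0.157−5.291172)/10.722925 = 0.168258
λ₂=(a−b·0.157)/D = (0.856746−5.291172·0.157)/10.722925 = 0.002428
w* = 0.168258·g + 0.002428·h:
  w_0 = 0.168258·1.4112 + 0.002428·14.2815 = 0.2721  (Exxon)
  w_1 = 0.168258·2.2375 + 0.002428·11.5698 = 0.4046  (Walmart)
  w_2 = 0.168258·1.6696 + 0.002428·8.2469 = 0.3010  (JPMorgan)
  w_3 = 0.168258·-0.0271 + 0.002428·11.0953 = 0.0224  (Qualcomm)
Σw_i=1.0000  μᵀw=0.1570
σ²=wᵀΣw=λ₁·μ_p+λ₂ = 0.168258·0.157 + 0.002428 = 0.028844 ≈ 0.0288

0.0288


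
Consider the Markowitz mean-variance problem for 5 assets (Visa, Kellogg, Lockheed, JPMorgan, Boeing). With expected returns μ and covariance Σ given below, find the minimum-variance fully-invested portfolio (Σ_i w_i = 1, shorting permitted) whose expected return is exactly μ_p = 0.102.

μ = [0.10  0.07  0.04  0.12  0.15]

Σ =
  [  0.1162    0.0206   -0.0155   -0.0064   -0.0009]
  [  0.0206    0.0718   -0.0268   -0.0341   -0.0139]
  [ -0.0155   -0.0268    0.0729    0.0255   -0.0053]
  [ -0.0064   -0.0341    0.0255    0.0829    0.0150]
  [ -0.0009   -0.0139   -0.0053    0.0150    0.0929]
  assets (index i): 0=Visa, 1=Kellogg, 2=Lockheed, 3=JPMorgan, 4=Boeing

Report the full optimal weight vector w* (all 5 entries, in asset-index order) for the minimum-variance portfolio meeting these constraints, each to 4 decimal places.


0.0928  0.3001  0.1061  0.2562  0.2449

u=Σ⁻¹μ = [0.6940  2.3806  1.0539  1.8412  1.7404]
v=Σ⁻¹𝟙 = [7.1354  30.2614  21.8566  15.7945  14.0579]
a=μᵀu=0.760206  b=𝟙ᵀu=7.710127  c=𝟙ᵀv=89.105829  D=ac−b²=8.292699
λ₁=(c·0.102−b)/D = (89.105829·0.102−7.710127)/8.292699 = 0.166251
λ₂=(a−b·0.102)/D = (0.760206−7.710127·0.102)/8.292699 = -0.003163
w* = 0.166251·u + -0.003163·v:
  w_0 = 0.166251·0.6940 + -0.003163·7.1354 = 0.0928  (Visa)
  w_1 = 0.166251·2.3806 + -0.003163·30.2614 = 0.3001  (Kellogg)
  w_2 = 0.166251·1.0539 + -0.003163·21.8566 = 0.1061  (Lockheed)
  w_3 = 0.166251·1.8412 + -0.003163·15.7945 = 0.2562  (JPMorgan)
  w_4 = 0.166251·1.7404 + -0.003163·14.0579 = 0.2449  (Boeing)
Σw_i=1.0000  μᵀw=0.1020
σ²=wᵀΣw=λ₁·μ_p+λ₂ = 0.166251·0.102 + -0.003163 = 0.013795 ≈ 0.0138


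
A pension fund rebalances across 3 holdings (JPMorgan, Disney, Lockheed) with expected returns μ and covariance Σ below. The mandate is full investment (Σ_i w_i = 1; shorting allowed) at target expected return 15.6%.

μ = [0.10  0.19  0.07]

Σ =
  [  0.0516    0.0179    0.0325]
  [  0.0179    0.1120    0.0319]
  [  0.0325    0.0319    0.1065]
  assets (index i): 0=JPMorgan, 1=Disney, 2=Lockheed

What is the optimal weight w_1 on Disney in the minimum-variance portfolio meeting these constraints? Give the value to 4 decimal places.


u=Σ⁻¹μ = [1.5882  1.5234  -0.2837]
v=Σ⁻¹𝟙 = [15.5736  5.5962  2.9609]
a=μᵀu=0.428408  b=𝟙ᵀu=2.827910  c=𝟙ᵀv=24.130756  D=ac−b²=2.340730
λ₁=(c·0.156−b)/D = (24.130756·0.156−2.827910)/2.340730 = 0.400084
λ₂=(a−b·0.156)/D = (0.428408−2.827910·0.156)/2.340730 = -0.005445
w* = 0.400084·u + -0.005445·v:
  w_0 = 0.400084·1.5882 + -0.005445·15.5736 = 0.5506  (JPMorgan)
  w_1 = 0.400084·1.5234 + -0.005445·5.5962 = 0.5790  (Disney)
  w_2 = 0.400084·-0.2837 + -0.005445·2.9609 = -0.1296  (Lockheed)
Σw_i=1.0000  μᵀw=0.1560
σ²=wᵀΣw=λ₁·μ_p+λ₂ = 0.400084·0.156 + -0.005445 = 0.056968 ≈ 0.0570

0.5790


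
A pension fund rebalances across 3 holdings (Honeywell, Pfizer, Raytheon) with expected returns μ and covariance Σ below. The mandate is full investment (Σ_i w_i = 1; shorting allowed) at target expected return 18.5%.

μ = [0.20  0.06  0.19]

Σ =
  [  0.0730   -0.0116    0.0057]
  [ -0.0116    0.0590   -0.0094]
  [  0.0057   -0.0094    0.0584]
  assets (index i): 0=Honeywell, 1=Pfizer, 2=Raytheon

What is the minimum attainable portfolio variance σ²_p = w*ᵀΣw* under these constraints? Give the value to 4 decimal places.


0.0294

p=Σ⁻¹μ = [2.8142  2.0987  3.3165]
q=Σ⁻¹𝟙 = [15.8694  23.1441  19.2996]
a=μᵀp=1.318912  b=𝟙ᵀp=8.229450  c=𝟙ᵀq=58.313093  D=ac−b²=9.186022
λ₁=(c·0.185−b)/D = (58.313093·0.185−8.229450)/9.186022 = 0.278518
λ₂=(a−b·0.185)/D = (1.318912−8.229450·0.185)/9.186022 = -0.022157
w* = 0.278518·p + -0.022157·q:
  w_0 = 0.278518·2.8142 + -0.022157·15.8694 = 0.4322  (Honeywell)
  w_1 = 0.278518·2.0987 + -0.022157·23.1441 = 0.0717  (Pfizer)
  w_2 = 0.278518·3.3165 + -0.022157·19.2996 = 0.4961  (Raytheon)
Σw_i=1.0000  μᵀw=0.1850
σ²=wᵀΣw=λ₁·μ_p+λ₂ = 0.278518·0.185 + -0.022157 = 0.029369 ≈ 0.0294


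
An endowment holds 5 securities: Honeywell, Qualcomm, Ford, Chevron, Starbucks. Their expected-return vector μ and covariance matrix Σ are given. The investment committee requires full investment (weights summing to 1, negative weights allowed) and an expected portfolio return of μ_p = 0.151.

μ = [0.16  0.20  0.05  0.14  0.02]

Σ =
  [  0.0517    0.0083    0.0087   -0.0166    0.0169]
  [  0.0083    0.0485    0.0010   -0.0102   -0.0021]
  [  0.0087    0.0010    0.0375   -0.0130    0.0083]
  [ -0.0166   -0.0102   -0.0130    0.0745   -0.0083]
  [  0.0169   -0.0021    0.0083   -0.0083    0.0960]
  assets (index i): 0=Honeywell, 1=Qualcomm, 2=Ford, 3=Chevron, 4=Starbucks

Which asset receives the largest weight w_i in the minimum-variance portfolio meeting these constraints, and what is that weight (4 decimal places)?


Qualcomm (0.3255)

g=Σ⁻¹μ = [3.2833  4.2524  1.6897  3.4742  -0.1224]
h=Σ⁻¹𝟙 = [16.5831  23.0349  29.6145  26.2987  7.7146]
a=μᵀg=1.944214  b=𝟙ᵀg=12.577120  c=𝟙ᵀh=103.245836  D=ac−b²=42.548010
λ₁=(c·0.151−b)/D = (103.245836·0.151−12.577120)/42.548010 = 0.070814
λ₂=(a−b·0.151)/D = (1.944214−12.577120·0.151)/42.548010 = 0.001059
w* = 0.070814·g + 0.001059·h:
  w_0 = 0.070814·3.2833 + 0.001059·16.5831 = 0.2501  (Honeywell)
  w_1 = 0.070814·4.2524 + 0.001059·23.0349 = 0.3255  (Qualcomm)
  w_2 = 0.070814·1.6897 + 0.001059·29.6145 = 0.1510  (Ford)
  w_3 = 0.070814·3.4742 + 0.001059·26.2987 = 0.2739  (Chevron)
  w_4 = 0.070814·-0.1224 + 0.001059·7.7146 = -0.0005  (Starbucks)
Σw_i=1.0000  μᵀw=0.1510
σ²=wᵀΣw=λ₁·μ_p+λ₂ = 0.070814·0.151 + 0.001059 = 0.011752 ≈ 0.0118


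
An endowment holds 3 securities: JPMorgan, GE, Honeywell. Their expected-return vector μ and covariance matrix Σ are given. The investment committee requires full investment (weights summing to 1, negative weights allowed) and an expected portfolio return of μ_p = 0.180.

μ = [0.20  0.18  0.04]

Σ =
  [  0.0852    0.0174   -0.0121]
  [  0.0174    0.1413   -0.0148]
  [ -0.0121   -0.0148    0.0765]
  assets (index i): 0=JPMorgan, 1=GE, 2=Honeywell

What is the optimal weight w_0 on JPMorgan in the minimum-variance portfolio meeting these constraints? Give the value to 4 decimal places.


g=Σ⁻¹μ = [2.2769  1.1085  1.0975]
h=Σ⁻¹𝟙 = [12.5949  7.2509  16.4668]
a=μᵀg=0.698800  b=𝟙ᵀg=4.482815  c=𝟙ᵀh=36.312625  D=ac−b²=5.279650
λ₁=(c·0.180−b)/D = (36.312625·0.180−4.482815)/5.279650 = 0.388938
λ₂=(a−b·0.180)/D = (0.698800−4.482815·0.180)/5.279650 = -0.020476
w* = 0.388938·g + -0.020476·h:
  w_0 = 0.388938·2.2769 + -0.020476·12.5949 = 0.6277  (JPMorgan)
  w_1 = 0.388938·1.1085 + -0.020476·7.2509 = 0.2826  (GE)
  w_2 = 0.388938·1.0975 + -0.020476·16.4668 = 0.0897  (Honeywell)
Σw_i=1.0000  μᵀw=0.1800
σ²=wᵀΣw=λ₁·μ_p+λ₂ = 0.388938·0.180 + -0.020476 = 0.049533 ≈ 0.0495

0.6277


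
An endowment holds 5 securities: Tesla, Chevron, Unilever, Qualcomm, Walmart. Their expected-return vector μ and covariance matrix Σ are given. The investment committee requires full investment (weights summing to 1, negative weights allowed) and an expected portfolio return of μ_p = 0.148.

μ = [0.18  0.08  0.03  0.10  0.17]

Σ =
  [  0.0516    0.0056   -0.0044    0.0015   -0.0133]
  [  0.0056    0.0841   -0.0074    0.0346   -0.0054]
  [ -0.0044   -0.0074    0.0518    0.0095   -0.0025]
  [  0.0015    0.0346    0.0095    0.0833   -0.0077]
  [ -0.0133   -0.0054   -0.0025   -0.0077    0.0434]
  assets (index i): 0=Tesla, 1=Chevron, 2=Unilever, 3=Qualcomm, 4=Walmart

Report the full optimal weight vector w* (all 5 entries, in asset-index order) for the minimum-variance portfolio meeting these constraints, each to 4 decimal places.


0.3473  0.0512  0.1043  0.0894  0.4078

p=Σ⁻¹μ = [4.9828  0.5628  1.1274  1.2852  5.8070]
q=Σ⁻¹𝟙 = [29.2718  11.3063  23.7909  7.4055  36.1030]
a=μᵀp=2.091470  b=𝟙ᵀp=13.765204  c=𝟙ᵀq=107.877394  D=ac−b²=36.141499
λ₁=(c·0.148−b)/D = (107.877394·0.148−13.765204)/36.141499 = 0.060890
λ₂=(a−b·0.148)/D = (2.091470−13.765204·0.148)/36.141499 = 0.001500
w* = 0.060890·p + 0.001500·q:
  w_0 = 0.060890·4.9828 + 0.001500·29.2718 = 0.3473  (Tesla)
  w_1 = 0.060890·0.5628 + 0.001500·11.3063 = 0.0512  (Chevron)
  w_2 = 0.060890·1.1274 + 0.001500·23.7909 = 0.1043  (Unilever)
  w_3 = 0.060890·1.2852 + 0.001500·7.4055 = 0.0894  (Qualcomm)
  w_4 = 0.060890·5.8070 + 0.001500·36.1030 = 0.4078  (Walmart)
Σw_i=1.0000  μᵀw=0.1480
σ²=wᵀΣw=λ₁·μ_p+λ₂ = 0.060890·0.148 + 0.001500 = 0.010512 ≈ 0.0105


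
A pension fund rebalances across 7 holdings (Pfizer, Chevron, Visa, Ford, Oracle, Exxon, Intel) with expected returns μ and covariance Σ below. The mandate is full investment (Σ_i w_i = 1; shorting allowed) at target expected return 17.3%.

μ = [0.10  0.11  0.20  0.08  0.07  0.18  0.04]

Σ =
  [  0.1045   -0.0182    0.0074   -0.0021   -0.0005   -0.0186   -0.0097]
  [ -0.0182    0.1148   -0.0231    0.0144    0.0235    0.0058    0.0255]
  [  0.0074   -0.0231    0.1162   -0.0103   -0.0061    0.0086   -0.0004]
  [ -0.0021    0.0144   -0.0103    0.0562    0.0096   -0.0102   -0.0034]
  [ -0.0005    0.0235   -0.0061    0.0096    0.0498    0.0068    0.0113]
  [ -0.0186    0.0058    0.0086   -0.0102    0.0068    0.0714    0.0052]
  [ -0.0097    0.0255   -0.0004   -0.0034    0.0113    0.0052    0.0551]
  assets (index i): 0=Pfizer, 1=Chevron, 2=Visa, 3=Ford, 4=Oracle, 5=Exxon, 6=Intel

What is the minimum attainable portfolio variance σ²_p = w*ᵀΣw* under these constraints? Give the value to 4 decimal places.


p=Σ⁻¹μ = [1.5947  1.0407  1.8111  2.0402  0.2911  2.8732  0.3332]
q=Σ⁻¹𝟙 = [14.6770  3.7190  9.5963  21.7404  9.2545  17.3657  16.8859]
a=μᵀp=1.350282  b=𝟙ᵀp=9.984350  c=𝟙ᵀq=93.238721  D=ac−b²=26.211275
λ₁=(c·0.173−b)/D = (93.238721·0.173−9.984350)/26.211275 = 0.234477
λ₂=(a−b·0.173)/D = (1.350282−9.984350·0.173)/26.211275 = -0.014384
w* = 0.234477·p + -0.014384·q:
  w_0 = 0.234477·1.5947 + -0.014384·14.6770 = 0.1628  (Pfizer)
  w_1 = 0.234477·1.0407 + -0.014384·3.7190 = 0.1905  (Chevron)
  w_2 = 0.234477·1.8111 + -0.014384·9.5963 = 0.2866  (Visa)
  w_3 = 0.234477·2.0402 + -0.014384·21.7404 = 0.1657  (Ford)
  w_4 = 0.234477·0.2911 + -0.014384·9.2545 = -0.0648  (Oracle)
  w_5 = 0.234477·2.8732 + -0.014384·17.3657 = 0.4239  (Exxon)
  w_6 = 0.234477·0.3332 + -0.014384·16.8859 = -0.1647  (Intel)
Σw_i=1.0000  μᵀw=0.1730
σ²=wᵀΣw=λ₁·μ_p+λ₂ = 0.234477·0.173 + -0.014384 = 0.026181 ≈ 0.0262

0.0262


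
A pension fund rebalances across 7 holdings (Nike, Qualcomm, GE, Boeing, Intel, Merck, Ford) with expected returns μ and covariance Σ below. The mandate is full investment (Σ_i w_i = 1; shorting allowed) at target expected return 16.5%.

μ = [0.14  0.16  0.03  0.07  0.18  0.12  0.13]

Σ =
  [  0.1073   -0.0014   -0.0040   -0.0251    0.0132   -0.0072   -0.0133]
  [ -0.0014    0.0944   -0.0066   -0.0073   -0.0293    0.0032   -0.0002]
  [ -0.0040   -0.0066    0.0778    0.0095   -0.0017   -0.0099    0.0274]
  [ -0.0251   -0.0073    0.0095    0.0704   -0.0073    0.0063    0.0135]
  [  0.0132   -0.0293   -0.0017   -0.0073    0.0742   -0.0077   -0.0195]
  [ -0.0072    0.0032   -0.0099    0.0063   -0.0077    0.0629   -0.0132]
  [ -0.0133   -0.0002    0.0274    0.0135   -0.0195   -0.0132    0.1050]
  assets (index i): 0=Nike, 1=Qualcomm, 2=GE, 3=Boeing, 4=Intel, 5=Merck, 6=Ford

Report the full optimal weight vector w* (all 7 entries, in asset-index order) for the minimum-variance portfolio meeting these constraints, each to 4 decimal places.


0.0906  0.2438  -0.1220  0.0386  0.3718  0.1695  0.2076

p=Σ⁻¹μ = [1.6754  3.1513  0.1559  1.6469  4.4614  2.8466  2.3903]
q=Σ⁻¹𝟙 = [14.1246  20.7055  11.7450  17.9207  27.1857  22.7589  13.8933]
a=μᵀp=2.314104  b=𝟙ᵀp=16.327749  c=𝟙ᵀq=128.333713  D=ac−b²=30.382214
λ₁=(c·0.165−b)/D = (128.333713·0.165−16.327749)/30.382214 = 0.159544
λ₂=(a−b·0.165)/D = (2.314104−16.327749·0.165)/30.382214 = -0.012506
w* = 0.159544·p + -0.012506·q:
  w_0 = 0.159544·1.6754 + -0.012506·14.1246 = 0.0906  (Nike)
  w_1 = 0.159544·3.1513 + -0.012506·20.7055 = 0.2438  (Qualcomm)
  w_2 = 0.159544·0.1559 + -0.012506·11.7450 = -0.1220  (GE)
  w_3 = 0.159544·1.6469 + -0.012506·17.9207 = 0.0386  (Boeing)
  w_4 = 0.159544·4.4614 + -0.012506·27.1857 = 0.3718  (Intel)
  w_5 = 0.159544·2.8466 + -0.012506·22.7589 = 0.1695  (Merck)
  w_6 = 0.159544·2.3903 + -0.012506·13.8933 = 0.2076  (Ford)
Σw_i=1.0000  μᵀw=0.1650
σ²=wᵀΣw=λ₁·μ_p+λ₂ = 0.159544·0.165 + -0.012506 = 0.013818 ≈ 0.0138


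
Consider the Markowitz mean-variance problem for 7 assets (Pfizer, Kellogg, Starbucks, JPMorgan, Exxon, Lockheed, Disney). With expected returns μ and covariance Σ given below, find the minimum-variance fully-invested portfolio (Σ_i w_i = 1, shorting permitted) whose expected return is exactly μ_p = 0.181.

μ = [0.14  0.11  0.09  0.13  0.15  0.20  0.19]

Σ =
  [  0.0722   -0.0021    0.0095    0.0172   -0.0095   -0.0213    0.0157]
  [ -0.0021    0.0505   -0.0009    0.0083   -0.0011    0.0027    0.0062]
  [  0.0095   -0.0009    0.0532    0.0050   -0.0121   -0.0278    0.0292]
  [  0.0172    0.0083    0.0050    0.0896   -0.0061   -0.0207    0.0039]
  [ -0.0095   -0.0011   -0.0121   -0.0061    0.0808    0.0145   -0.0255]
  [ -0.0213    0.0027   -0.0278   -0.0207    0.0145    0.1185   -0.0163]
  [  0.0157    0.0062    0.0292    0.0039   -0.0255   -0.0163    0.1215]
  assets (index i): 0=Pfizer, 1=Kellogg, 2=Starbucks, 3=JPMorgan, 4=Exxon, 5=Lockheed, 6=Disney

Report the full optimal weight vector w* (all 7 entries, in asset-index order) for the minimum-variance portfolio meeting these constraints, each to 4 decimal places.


0.1814  -0.0431  -0.1068  0.1301  0.2309  0.2985  0.3090

g=Σ⁻¹μ = [2.1489  1.7948  2.4091  1.4832  2.5800  2.7449  1.4777]
h=Σ⁻¹𝟙 = [14.8532  18.0934  25.7149  10.1093  17.4523  17.0239  4.8300]
a=μᵀg=2.124652  b=𝟙ᵀg=14.638578  c=𝟙ᵀh=108.076861  D=ac−b²=15.337713
λ₁=(c·0.181−b)/D = (108.076861·0.181−14.638578)/15.337713 = 0.320995
λ₂=(a−b·0.181)/D = (2.124652−14.638578·0.181)/15.337713 = -0.034225
w* = 0.320995·g + -0.034225·h:
  w_0 = 0.320995·2.1489 + -0.034225·14.8532 = 0.1814  (Pfizer)
  w_1 = 0.320995·1.7948 + -0.034225·18.0934 = -0.0431  (Kellogg)
  w_2 = 0.320995·2.4091 + -0.034225·25.7149 = -0.1068  (Starbucks)
  w_3 = 0.320995·1.4832 + -0.034225·10.1093 = 0.1301  (JPMorgan)
  w_4 = 0.320995·2.5800 + -0.034225·17.4523 = 0.2309  (Exxon)
  w_5 = 0.320995·2.7449 + -0.034225·17.0239 = 0.2985  (Lockheed)
  w_6 = 0.320995·1.4777 + -0.034225·4.8300 = 0.3090  (Disney)
Σw_i=1.0000  μᵀw=0.1810
σ²=wᵀΣw=λ₁·μ_p+λ₂ = 0.320995·0.181 + -0.034225 = 0.023875 ≈ 0.0239


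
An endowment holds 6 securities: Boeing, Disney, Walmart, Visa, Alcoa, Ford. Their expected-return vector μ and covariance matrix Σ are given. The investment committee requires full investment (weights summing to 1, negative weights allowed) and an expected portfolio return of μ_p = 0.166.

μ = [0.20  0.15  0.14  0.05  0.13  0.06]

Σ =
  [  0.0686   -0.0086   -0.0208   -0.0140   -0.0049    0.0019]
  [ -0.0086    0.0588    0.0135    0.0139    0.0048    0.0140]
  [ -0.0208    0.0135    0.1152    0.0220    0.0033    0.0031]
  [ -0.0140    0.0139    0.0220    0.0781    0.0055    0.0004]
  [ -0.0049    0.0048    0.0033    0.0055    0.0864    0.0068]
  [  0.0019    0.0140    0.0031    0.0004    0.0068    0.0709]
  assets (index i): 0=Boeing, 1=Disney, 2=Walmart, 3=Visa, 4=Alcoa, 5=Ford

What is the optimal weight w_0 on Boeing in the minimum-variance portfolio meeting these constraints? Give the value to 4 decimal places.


g=Σ⁻¹μ = [3.8701  2.5609  1.5037  0.3488  1.5002  0.0253]
h=Σ⁻¹𝟙 = [21.4503  12.4052  8.3859  11.3042  10.3011  9.6616]
a=μᵀg=1.582643  b=𝟙ᵀg=9.808918  c=𝟙ᵀh=73.508336  D=ac−b²=20.122576
λ₁=(c·0.166−b)/D = (73.508336·0.166−9.808918)/20.122576 = 0.118944
λ₂=(a−b·0.166)/D = (1.582643−9.808918·0.166)/20.122576 = -0.002268
w* = 0.118944·g + -0.002268·h:
  w_0 = 0.118944·3.8701 + -0.002268·21.4503 = 0.4117  (Boeing)
  w_1 = 0.118944·2.5609 + -0.002268·12.4052 = 0.2765  (Disney)
  w_2 = 0.118944·1.5037 + -0.002268·8.3859 = 0.1598  (Walmart)
  w_3 = 0.118944·0.3488 + -0.002268·11.3042 = 0.0159  (Visa)
  w_4 = 0.118944·1.5002 + -0.002268·10.3011 = 0.1551  (Alcoa)
  w_5 = 0.118944·0.0253 + -0.002268·9.6616 = -0.0189  (Ford)
Σw_i=1.0000  μᵀw=0.1660
σ²=wᵀΣw=λ₁·μ_p+λ₂ = 0.118944·0.166 + -0.002268 = 0.017477 ≈ 0.0175

0.4117


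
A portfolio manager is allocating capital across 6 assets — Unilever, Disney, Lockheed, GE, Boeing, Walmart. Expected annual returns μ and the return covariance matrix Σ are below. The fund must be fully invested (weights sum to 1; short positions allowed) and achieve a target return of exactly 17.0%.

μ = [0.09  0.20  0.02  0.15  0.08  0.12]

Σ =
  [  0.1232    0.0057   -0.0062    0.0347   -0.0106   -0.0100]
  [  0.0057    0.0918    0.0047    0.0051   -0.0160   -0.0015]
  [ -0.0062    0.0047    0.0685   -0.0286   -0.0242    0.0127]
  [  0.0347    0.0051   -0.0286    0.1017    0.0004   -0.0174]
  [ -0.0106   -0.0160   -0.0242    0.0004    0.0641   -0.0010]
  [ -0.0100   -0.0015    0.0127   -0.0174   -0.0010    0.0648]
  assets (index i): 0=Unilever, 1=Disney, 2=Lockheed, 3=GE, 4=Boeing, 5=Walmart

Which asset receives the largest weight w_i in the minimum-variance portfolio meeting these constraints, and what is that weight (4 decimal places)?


Disney (0.4342)

u=Σ⁻¹μ = [0.5411  2.4380  1.4605  1.9572  2.5207  2.2700]
v=Σ⁻¹𝟙 = [8.1347  13.6971  29.8828  17.4415  31.7924  16.3218]
a=μᵀu=1.333138  b=𝟙ᵀu=11.187436  c=𝟙ᵀv=117.270373  D=ac−b²=31.178857
λ₁=(c·0.170−b)/D = (117.270373·0.170−11.187436)/31.178857 = 0.280592
λ₂=(a−b·0.170)/D = (1.333138−11.187436·0.170)/31.178857 = -0.018241
w* = 0.280592·u + -0.018241·v:
  w_0 = 0.280592·0.5411 + -0.018241·8.1347 = 0.0034  (Unilever)
  w_1 = 0.280592·2.4380 + -0.018241·13.6971 = 0.4342  (Disney)
  w_2 = 0.280592·1.4605 + -0.018241·29.8828 = -0.1353  (Lockheed)
  w_3 = 0.280592·1.9572 + -0.018241·17.4415 = 0.2310  (GE)
  w_4 = 0.280592·2.5207 + -0.018241·31.7924 = 0.1274  (Boeing)
  w_5 = 0.280592·2.2700 + -0.018241·16.3218 = 0.3392  (Walmart)
Σw_i=1.0000  μᵀw=0.1700
σ²=wᵀΣw=λ₁·μ_p+λ₂ = 0.280592·0.170 + -0.018241 = 0.029460 ≈ 0.0295
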